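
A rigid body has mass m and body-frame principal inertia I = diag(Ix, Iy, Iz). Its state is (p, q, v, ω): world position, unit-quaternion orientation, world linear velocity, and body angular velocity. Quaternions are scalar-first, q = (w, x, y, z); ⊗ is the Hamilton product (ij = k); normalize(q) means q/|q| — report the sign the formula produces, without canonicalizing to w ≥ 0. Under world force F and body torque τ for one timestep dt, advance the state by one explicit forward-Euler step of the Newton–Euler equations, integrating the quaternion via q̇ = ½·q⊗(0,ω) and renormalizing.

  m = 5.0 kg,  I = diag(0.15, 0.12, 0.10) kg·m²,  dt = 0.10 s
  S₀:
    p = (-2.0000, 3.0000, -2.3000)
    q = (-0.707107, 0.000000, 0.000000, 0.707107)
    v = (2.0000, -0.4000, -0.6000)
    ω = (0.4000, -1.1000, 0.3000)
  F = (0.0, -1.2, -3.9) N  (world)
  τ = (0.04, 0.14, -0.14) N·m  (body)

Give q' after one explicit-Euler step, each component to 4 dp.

q' = (-0.7164, 0.0247, 0.0529, 0.6952)

Hamilton product q⊗(0,ω) = (-0.2121321, 0.4949749, 1.0606605, -0.2121321)
q' = normalize(q + ½dt·q⊗(0,ω)) = (-0.7164, 0.0247, 0.0529, 0.6952)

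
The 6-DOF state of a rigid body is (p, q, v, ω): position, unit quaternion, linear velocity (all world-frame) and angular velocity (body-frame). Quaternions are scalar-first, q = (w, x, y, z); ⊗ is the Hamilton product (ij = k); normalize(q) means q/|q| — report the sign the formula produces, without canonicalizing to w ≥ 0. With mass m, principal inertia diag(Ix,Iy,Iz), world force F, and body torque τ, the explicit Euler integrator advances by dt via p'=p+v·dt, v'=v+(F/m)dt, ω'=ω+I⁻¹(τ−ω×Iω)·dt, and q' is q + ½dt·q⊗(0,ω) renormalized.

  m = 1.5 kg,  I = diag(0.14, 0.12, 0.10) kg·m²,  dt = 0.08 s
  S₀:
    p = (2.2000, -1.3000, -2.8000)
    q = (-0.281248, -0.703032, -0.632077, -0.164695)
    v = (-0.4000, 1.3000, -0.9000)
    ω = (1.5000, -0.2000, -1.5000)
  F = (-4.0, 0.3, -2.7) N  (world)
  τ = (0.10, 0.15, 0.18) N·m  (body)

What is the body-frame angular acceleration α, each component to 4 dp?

α = (0.7571, 2.0000, 1.7400)

ω×(Iω) gyroscopic = (-0.0060, -0.0900, 0.0060)
angular accel α = (0.7571, 2.0000, 1.7400)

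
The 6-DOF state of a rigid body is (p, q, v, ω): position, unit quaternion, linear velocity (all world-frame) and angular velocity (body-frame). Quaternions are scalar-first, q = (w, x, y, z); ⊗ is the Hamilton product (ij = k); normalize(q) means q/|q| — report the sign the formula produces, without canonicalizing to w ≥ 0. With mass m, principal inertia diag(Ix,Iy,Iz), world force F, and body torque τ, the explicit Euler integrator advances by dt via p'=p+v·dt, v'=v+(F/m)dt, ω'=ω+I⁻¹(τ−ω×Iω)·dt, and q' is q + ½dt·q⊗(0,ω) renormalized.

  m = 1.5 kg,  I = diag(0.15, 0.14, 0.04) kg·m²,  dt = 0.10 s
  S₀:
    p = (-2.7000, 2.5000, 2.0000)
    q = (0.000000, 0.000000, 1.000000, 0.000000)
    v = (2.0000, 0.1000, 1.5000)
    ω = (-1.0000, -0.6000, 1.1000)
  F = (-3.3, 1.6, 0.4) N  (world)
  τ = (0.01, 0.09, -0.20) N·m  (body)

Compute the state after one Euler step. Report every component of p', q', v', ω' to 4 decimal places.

p' = (-2.5000, 2.5100, 2.1500)
q' = (0.0299, 0.0548, 0.9968, 0.0498)
v' = (1.7800, 0.2067, 1.5267)
ω' = (-1.0373, -0.4493, 0.6150)

precession coupling ω×(Iω) = (0.0660, -0.1210, -0.0060)
α = I⁻¹(τ − ω×Iω) = (-0.3733, 1.5071, -4.8500)
ω' = ω + α·dt = (-1.0373, -0.4493, 0.6150)
2q̇ = q⊗(0,ω) = (0.6000000, 1.1000000, 0.0000000, 1.0000000)
q + ½dt·q⊗(0,ω), renormalized = (0.0299, 0.0548, 0.9968, 0.0498)
linear accel F/m = (-2.2000, 1.0667, 0.2667)
new position p' = (-2.5000, 2.5100, 2.1500)
new velocity v' = (1.7800, 0.2067, 1.5267)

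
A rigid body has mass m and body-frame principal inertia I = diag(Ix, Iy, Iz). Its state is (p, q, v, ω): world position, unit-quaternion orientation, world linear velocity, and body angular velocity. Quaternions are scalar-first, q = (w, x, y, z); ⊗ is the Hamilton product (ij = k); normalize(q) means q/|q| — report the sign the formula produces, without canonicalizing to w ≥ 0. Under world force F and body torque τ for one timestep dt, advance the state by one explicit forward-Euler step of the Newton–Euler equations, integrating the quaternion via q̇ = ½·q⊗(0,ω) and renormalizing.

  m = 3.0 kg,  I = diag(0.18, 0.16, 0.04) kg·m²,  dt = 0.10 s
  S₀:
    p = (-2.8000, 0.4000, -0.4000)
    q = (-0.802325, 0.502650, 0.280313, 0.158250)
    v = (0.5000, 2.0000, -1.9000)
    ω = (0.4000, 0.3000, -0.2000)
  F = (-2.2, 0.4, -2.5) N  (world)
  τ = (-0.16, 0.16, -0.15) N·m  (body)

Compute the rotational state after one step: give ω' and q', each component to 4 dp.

gyro term ω×Iω = (0.0072, -0.0112, -0.0024)
α = I⁻¹(τ − ω×Iω) = (-0.9289, 1.0700, -3.6900)
new body rate ω' = (0.3071, 0.4070, -0.5690)
Hamilton product q⊗(0,ω) = (-0.2535039, -0.4244676, -0.0768675, 0.1991348)
q + ½dt·q⊗(0,ω), renormalized = (-0.8147, 0.4813, 0.2764, 0.1681)

ω' = (0.3071, 0.4070, -0.5690)
q' = (-0.8147, 0.4813, 0.2764, 0.1681)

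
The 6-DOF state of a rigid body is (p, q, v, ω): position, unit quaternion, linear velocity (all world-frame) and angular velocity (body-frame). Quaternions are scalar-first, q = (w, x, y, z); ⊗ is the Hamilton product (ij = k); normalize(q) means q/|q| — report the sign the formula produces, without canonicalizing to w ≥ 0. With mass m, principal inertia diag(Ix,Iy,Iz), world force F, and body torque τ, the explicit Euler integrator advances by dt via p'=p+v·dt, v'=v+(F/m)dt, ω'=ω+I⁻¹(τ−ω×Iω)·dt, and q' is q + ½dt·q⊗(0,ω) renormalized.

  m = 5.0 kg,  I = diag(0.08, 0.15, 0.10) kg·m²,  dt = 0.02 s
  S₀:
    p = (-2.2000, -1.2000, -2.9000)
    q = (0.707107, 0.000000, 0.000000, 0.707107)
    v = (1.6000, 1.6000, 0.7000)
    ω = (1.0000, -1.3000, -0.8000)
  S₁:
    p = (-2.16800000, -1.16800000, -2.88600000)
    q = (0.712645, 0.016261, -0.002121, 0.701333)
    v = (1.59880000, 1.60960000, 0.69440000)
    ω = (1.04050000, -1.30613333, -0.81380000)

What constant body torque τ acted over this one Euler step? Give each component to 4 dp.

τ = (0.1100, -0.0300, -0.1600)

ω₁ − ω₀ = (0.04050000, -0.00613333, -0.01380000)
precession coupling = (-0.0520, 0.0160, -0.0910)
I·α + gyro = (0.1100, -0.0300, -0.1600)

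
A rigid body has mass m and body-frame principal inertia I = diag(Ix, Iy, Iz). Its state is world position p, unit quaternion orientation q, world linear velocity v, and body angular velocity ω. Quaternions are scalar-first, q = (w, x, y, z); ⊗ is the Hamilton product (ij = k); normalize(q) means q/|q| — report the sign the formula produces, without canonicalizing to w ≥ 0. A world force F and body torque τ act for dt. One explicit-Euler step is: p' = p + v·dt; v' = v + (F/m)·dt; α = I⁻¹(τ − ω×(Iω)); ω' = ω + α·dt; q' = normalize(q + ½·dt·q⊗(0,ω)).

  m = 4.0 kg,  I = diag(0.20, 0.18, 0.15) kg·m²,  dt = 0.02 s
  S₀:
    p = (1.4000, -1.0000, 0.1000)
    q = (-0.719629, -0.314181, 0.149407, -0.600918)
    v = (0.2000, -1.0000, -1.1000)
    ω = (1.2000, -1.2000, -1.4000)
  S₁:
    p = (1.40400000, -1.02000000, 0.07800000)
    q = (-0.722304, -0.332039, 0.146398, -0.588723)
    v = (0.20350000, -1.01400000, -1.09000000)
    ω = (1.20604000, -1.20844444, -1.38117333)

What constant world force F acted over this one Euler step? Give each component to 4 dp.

velocity change Δv = (0.00350000, -0.01400000, 0.01000000)
F = m·Δv/dt = (0.7000, -2.8000, 2.0000)

F = (0.7000, -2.8000, 2.0000)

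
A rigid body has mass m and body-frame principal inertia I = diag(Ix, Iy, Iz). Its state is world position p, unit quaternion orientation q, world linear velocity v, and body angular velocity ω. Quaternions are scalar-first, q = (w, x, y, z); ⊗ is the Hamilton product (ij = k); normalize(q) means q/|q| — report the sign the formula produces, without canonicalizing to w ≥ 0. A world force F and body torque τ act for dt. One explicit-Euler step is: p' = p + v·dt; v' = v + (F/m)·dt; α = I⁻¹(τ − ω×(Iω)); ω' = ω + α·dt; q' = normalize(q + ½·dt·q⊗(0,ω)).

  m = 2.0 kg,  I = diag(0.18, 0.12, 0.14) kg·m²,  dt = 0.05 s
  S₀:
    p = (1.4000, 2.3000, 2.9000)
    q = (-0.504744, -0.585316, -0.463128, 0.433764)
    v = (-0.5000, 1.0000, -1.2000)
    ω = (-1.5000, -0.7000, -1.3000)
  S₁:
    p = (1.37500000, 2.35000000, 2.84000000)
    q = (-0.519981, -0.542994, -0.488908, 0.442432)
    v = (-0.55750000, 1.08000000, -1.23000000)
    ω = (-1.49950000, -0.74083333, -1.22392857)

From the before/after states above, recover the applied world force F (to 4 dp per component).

F = (-2.3000, 3.2000, -1.2000)

velocity change Δv = (-0.05750000, 0.08000000, -0.03000000)
m·(v₁−v₀)/dt = (-2.3000, 3.2000, -1.2000)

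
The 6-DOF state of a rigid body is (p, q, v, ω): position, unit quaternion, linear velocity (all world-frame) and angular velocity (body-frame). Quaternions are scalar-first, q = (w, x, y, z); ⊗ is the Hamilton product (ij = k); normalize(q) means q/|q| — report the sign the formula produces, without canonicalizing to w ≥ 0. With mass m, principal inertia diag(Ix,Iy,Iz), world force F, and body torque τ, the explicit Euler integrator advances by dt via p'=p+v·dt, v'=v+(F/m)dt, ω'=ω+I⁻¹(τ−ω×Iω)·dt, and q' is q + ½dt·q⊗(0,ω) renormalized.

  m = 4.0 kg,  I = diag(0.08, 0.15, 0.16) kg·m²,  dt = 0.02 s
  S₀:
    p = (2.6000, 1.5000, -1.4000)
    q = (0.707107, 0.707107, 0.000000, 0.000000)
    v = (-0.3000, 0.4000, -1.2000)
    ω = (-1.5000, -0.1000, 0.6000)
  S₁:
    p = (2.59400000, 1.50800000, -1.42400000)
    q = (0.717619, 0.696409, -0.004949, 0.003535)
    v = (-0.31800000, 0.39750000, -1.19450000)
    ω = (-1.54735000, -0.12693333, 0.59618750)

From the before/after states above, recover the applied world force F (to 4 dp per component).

F = (-3.6000, -0.5000, 1.1000)

Δv = v₁−v₀ = (-0.01800000, -0.00250000, 0.00550000)
m·(v₁−v₀)/dt = (-3.6000, -0.5000, 1.1000)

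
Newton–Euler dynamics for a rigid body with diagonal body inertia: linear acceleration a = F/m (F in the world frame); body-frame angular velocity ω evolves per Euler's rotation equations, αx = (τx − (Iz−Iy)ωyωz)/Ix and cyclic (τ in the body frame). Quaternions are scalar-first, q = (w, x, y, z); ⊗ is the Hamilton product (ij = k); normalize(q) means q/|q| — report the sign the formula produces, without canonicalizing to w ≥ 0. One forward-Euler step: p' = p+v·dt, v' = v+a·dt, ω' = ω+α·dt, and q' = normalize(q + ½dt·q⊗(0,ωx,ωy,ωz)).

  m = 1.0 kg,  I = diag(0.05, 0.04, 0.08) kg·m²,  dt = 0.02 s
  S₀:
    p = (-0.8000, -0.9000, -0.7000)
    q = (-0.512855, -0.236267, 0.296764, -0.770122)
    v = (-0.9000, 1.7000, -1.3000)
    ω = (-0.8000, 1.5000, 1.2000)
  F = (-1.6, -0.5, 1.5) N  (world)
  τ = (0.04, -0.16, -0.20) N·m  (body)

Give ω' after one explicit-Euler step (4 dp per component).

precession coupling ω×(Iω) = (0.0720, 0.0288, 0.0120)
angular accel α = (-0.6400, -4.7200, -2.6500)
ω' = ω + α·dt = (-0.8128, 1.4056, 1.1470)

ω' = (-0.8128, 1.4056, 1.1470)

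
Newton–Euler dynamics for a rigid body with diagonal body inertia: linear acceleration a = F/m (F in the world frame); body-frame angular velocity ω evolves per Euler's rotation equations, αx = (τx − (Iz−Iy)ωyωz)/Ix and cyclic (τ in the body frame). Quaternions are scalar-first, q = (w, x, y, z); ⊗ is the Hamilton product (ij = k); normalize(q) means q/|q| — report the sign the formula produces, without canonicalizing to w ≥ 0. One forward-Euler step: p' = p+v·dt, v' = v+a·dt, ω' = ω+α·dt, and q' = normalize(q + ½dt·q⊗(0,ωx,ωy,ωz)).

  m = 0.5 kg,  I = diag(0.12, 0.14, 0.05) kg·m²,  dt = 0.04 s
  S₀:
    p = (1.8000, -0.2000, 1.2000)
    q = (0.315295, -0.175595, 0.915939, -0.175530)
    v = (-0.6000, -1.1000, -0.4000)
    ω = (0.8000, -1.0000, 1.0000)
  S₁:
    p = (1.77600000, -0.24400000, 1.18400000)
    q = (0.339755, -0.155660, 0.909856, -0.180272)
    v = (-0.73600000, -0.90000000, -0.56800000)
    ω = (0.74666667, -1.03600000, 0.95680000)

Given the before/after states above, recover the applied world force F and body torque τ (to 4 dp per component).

ω₁ − ω₀ = (-0.05333333, -0.03600000, -0.04320000)
τ = I·(Δω/dt) + ω₀×(Iω₀) = (-0.0700, -0.0700, -0.0700)
v₁ − v₀ = (-0.13600000, 0.20000000, -0.16800000)
applied force F = (-1.7000, 2.5000, -2.1000)

F = (-1.7000, 2.5000, -2.1000)
τ = (-0.0700, -0.0700, -0.0700)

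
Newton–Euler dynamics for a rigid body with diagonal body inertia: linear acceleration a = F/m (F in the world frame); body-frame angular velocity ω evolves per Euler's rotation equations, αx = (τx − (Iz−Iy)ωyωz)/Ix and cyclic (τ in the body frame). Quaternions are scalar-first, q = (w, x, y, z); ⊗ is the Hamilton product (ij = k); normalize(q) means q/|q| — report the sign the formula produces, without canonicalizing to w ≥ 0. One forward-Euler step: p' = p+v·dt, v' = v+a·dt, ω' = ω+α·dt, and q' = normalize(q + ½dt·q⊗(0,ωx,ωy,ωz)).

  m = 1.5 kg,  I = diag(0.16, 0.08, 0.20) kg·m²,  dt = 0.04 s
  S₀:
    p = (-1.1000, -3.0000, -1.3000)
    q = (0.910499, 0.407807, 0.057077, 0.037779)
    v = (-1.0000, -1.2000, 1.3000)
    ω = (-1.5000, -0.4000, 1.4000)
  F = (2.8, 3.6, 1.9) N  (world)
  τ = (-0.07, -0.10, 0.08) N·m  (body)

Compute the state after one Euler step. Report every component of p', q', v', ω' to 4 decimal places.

p' = (-1.1400, -3.0480, -1.2480)
q' = (0.9213, 0.3821, 0.0372, 0.0617)
v' = (-0.9253, -1.1040, 1.3507)
ω' = (-1.5007, -0.4920, 1.4256)

(τ − ω×Iω)/I = (-0.0175, -2.3000, 0.6400)
new body rate ω' = (-1.5007, -0.4920, 1.4256)
Hamilton product q⊗(0,ω) = (0.5816507, -1.2707291, -0.9917979, 1.1971913)
q' = normalize(q + ½dt·q⊗(0,ω)) = (0.9213, 0.3821, 0.0372, 0.0617)
a = F/m = (1.8667, 2.4000, 1.2667)
p + v·dt = (-1.1400, -3.0480, -1.2480)
v + (F/m)dt = (-0.9253, -1.1040, 1.3507)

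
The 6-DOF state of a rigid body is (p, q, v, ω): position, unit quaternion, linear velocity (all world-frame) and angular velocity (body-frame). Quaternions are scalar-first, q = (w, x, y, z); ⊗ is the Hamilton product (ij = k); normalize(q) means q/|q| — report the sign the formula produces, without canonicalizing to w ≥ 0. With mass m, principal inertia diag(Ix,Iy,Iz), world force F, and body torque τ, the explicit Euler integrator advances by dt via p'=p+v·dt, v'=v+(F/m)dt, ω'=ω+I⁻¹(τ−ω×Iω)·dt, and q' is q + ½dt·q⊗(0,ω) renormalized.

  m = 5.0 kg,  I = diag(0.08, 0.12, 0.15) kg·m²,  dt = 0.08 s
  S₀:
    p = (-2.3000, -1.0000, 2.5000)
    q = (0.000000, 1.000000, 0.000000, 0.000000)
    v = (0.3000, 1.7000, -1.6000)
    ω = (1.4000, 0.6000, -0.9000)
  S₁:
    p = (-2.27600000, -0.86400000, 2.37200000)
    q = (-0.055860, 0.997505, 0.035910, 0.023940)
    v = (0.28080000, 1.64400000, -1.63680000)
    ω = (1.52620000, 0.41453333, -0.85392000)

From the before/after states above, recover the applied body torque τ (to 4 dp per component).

rate change Δω = (0.12620000, -0.18546667, 0.04608000)
applied torque τ = (0.1100, -0.1900, 0.1200)

τ = (0.1100, -0.1900, 0.1200)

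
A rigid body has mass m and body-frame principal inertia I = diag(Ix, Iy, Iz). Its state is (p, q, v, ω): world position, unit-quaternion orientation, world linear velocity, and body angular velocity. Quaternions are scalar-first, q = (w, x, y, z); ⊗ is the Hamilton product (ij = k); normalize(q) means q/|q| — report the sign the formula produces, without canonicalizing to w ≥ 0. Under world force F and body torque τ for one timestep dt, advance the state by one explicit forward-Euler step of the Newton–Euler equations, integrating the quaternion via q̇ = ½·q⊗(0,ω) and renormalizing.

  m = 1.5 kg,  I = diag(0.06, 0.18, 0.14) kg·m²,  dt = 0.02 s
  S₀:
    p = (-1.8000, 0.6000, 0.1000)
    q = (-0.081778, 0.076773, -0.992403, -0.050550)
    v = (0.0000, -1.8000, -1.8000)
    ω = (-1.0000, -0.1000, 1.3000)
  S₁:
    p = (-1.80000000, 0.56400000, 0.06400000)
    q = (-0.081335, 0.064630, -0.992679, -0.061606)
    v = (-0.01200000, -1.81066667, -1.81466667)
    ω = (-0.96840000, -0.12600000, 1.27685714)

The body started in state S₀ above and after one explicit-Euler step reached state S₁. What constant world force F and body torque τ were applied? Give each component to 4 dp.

velocity change Δv = (-0.01200000, -0.01066667, -0.01466667)
F = m·Δv/dt = (-0.9000, -0.8000, -1.1000)
rate change Δω = (0.03160000, -0.02600000, -0.02314286)
precession coupling = (0.0052, 0.1040, 0.0120)
I·α + gyro = (0.1000, -0.1300, -0.1500)

F = (-0.9000, -0.8000, -1.1000)
τ = (0.1000, -0.1300, -0.1500)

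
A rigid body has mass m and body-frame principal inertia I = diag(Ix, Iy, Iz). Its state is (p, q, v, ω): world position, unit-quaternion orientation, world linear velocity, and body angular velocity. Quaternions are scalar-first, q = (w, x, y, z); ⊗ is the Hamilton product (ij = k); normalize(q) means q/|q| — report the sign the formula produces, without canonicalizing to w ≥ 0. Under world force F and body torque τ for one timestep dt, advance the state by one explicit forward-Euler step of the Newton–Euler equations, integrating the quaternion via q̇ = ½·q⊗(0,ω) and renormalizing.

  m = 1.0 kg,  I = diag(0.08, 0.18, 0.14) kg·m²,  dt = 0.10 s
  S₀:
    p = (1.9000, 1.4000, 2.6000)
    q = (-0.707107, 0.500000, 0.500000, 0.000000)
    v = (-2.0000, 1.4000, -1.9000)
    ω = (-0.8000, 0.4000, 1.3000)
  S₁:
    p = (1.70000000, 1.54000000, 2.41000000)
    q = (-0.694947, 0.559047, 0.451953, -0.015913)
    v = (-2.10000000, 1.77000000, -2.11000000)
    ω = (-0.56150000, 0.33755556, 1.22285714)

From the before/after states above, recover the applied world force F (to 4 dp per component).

F = (-1.0000, 3.7000, -2.1000)

velocity change Δv = (-0.10000000, 0.37000000, -0.21000000)
F = m·Δv/dt = (-1.0000, 3.7000, -2.1000)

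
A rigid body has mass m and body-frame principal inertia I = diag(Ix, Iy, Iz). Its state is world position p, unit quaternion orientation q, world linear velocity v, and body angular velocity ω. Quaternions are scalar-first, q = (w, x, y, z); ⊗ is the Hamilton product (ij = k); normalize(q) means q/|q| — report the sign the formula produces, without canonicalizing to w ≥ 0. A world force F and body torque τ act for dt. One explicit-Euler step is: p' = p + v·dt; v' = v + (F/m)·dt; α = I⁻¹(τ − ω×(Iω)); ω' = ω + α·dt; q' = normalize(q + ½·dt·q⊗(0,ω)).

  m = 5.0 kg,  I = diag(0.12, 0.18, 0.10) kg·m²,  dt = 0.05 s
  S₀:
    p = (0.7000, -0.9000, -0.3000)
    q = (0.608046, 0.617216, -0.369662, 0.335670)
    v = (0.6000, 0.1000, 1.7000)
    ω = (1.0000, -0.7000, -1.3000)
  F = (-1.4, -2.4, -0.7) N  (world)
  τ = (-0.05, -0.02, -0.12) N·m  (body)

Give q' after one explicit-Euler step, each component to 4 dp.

2q̇ = q⊗(0,ω) = (-0.4396084, 1.3235756, 0.7124186, -0.8528490)
q + ½dt·q⊗(0,ω), renormalized = (0.5965, 0.6497, -0.3515, 0.3140)

q' = (0.5965, 0.6497, -0.3515, 0.3140)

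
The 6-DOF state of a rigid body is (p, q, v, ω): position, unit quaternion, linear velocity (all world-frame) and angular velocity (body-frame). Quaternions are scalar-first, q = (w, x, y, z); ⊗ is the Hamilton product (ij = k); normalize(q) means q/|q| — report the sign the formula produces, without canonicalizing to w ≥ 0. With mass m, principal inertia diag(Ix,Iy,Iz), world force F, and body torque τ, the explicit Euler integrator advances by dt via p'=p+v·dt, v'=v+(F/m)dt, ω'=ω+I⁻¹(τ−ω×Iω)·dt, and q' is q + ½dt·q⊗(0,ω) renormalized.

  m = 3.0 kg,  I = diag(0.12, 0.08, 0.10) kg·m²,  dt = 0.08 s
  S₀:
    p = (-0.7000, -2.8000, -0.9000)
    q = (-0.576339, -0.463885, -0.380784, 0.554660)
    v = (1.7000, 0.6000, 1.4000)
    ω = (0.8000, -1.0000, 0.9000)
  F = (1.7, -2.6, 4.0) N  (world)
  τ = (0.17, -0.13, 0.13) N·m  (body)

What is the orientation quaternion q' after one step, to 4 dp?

q' = (-0.5955, -0.4729, -0.3226, 0.5635)

q⊗(0,ω) = (-0.5088700, -0.2491168, 1.4375635, 0.2498071)
q' = normalize(q + ½dt·q⊗(0,ω)) = (-0.5955, -0.4729, -0.3226, 0.5635)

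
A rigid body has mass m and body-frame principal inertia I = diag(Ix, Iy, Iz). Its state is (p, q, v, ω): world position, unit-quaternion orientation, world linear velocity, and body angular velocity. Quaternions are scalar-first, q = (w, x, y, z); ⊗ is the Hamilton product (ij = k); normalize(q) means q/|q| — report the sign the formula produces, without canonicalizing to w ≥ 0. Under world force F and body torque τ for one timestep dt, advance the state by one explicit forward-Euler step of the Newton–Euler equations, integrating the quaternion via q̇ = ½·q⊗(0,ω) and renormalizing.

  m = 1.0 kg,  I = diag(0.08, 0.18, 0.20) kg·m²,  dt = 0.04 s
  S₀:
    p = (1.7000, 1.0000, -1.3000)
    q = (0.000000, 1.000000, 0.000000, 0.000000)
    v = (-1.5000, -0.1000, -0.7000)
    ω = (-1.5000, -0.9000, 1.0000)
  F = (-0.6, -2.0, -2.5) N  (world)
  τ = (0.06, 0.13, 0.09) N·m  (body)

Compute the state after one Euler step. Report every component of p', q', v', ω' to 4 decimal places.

p' = p + v·dt = (1.6400, 0.9960, -1.3280)
v + (F/m)dt = (-1.5240, -0.1800, -0.8000)
(τ − ω×Iω)/I = (0.9750, -0.2778, -0.2250)
new body rate ω' = (-1.4610, -0.9111, 0.9910)
2q̇ = q⊗(0,ω) = (1.5000000, 0.0000000, -1.0000000, -0.9000000)
updated quaternion q' = (0.0300, 0.9992, -0.0200, -0.0180)

p' = (1.6400, 0.9960, -1.3280)
q' = (0.0300, 0.9992, -0.0200, -0.0180)
v' = (-1.5240, -0.1800, -0.8000)
ω' = (-1.4610, -0.9111, 0.9910)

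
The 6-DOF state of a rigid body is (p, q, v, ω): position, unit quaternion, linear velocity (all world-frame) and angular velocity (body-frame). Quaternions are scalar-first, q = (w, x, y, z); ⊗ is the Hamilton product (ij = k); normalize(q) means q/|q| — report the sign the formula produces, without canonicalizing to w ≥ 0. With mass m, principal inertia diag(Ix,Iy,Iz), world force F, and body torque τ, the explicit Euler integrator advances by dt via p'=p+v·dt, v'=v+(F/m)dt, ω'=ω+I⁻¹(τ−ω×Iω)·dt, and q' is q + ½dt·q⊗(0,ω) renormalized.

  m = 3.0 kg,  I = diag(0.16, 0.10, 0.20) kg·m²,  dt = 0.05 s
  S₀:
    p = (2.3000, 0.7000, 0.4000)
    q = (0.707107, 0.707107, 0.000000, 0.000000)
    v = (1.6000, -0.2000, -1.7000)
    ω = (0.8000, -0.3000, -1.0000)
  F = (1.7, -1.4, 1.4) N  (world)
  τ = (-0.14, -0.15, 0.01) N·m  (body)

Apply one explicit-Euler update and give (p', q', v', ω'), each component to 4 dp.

a = F/m = (0.5667, -0.4667, 0.4667)
p + v·dt = (2.3800, 0.6900, 0.3150)
v + (F/m)dt = (1.6283, -0.2233, -1.6767)
angular accel α = (-1.0625, -1.8200, -0.0220)
new body rate ω' = (0.7469, -0.3910, -1.0011)
Hamilton product q⊗(0,ω) = (-0.5656856, 0.5656856, 0.4949749, -0.9192391)
q + ½dt·q⊗(0,ω), renormalized = (0.6926, 0.7209, 0.0124, -0.0230)

p' = (2.3800, 0.6900, 0.3150)
q' = (0.6926, 0.7209, 0.0124, -0.0230)
v' = (1.6283, -0.2233, -1.6767)
ω' = (0.7469, -0.3910, -1.0011)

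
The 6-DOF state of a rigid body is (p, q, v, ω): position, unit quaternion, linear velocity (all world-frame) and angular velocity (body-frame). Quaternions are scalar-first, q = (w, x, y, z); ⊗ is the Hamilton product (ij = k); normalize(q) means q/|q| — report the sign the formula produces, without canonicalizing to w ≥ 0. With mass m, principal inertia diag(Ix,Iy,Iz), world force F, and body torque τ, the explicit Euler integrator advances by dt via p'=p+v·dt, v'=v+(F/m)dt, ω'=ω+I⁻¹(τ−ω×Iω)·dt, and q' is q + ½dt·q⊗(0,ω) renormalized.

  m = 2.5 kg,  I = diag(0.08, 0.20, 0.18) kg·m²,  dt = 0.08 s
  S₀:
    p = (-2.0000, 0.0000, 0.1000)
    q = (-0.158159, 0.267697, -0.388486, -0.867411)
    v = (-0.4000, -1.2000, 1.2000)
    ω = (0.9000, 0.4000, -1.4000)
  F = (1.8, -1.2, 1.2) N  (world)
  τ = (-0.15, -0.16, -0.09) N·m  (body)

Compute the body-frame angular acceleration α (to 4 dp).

α = (-2.0150, -1.4300, -0.7400)

gyro term ω×Iω = (0.0112, 0.1260, 0.0432)
α = I⁻¹(τ − ω×Iω) = (-2.0150, -1.4300, -0.7400)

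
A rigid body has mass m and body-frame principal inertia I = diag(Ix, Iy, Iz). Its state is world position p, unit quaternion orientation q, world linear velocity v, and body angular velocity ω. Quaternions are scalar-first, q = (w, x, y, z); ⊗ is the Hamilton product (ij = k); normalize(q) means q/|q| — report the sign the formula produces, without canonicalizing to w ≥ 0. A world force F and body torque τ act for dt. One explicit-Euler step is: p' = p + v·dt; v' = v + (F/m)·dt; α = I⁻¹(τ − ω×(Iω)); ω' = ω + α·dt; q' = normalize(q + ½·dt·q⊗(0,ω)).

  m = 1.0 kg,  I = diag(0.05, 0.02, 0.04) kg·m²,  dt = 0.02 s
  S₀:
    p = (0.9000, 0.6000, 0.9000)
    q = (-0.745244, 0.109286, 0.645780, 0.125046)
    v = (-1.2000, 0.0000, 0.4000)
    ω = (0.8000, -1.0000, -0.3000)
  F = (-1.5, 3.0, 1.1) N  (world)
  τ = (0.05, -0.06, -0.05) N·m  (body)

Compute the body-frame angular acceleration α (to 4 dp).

α = (0.8800, -2.8800, -1.8500)

gyro term ω×Iω = (0.0060, -0.0024, 0.0240)
α = I⁻¹(τ − ω×Iω) = (0.8800, -2.8800, -1.8500)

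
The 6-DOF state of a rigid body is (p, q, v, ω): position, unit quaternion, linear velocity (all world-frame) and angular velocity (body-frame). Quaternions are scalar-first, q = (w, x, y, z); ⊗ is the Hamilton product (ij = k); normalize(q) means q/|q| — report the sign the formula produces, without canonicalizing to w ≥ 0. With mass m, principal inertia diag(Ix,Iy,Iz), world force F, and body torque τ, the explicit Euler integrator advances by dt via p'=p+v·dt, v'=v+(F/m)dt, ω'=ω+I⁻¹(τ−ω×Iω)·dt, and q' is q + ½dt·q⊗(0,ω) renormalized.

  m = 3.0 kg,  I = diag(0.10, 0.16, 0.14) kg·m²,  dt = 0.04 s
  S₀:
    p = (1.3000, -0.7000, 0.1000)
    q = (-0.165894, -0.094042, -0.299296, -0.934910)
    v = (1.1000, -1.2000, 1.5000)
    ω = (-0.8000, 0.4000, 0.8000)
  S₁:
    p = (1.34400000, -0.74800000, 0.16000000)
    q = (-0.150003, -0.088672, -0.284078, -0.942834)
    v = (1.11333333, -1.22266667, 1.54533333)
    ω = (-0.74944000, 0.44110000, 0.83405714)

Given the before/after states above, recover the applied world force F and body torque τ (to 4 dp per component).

rate change Δω = (0.05056000, 0.04110000, 0.03405714)
I·α + gyro = (0.1200, 0.1900, 0.1000)
Δv = v₁−v₀ = (0.01333333, -0.02266667, 0.04533333)
applied force F = (1.0000, -1.7000, 3.4000)

F = (1.0000, -1.7000, 3.4000)
τ = (0.1200, 0.1900, 0.1000)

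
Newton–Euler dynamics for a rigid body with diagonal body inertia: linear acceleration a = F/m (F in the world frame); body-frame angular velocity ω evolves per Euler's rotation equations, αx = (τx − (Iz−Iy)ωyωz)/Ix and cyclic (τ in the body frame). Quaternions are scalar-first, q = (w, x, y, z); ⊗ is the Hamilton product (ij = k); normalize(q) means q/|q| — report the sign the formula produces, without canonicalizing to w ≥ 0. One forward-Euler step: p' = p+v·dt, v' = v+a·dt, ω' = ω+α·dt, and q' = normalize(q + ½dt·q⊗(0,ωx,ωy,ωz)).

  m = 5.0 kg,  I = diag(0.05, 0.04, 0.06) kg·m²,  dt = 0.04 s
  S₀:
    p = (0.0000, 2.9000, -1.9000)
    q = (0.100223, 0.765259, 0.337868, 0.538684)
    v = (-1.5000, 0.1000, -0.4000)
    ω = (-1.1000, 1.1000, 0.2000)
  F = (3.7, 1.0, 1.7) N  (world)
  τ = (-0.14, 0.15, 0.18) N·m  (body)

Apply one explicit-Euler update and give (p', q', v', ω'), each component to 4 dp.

p + v·dt = (-0.0600, 2.9040, -1.9160)
v' = v + a·dt = (-1.4704, 0.1080, -0.3864)
ω×(Iω) gyroscopic = (0.0044, 0.0022, 0.0121)
angular accel α = (-2.8880, 3.6950, 2.7983)
new body rate ω' = (-1.2155, 1.2478, 0.3119)
q⊗(0,ω) = (0.3623933, -0.6352241, -0.6353589, 1.2334843)
q + ½dt·q⊗(0,ω), renormalized = (0.1074, 0.7522, 0.3250, 0.5631)

p' = (-0.0600, 2.9040, -1.9160)
q' = (0.1074, 0.7522, 0.3250, 0.5631)
v' = (-1.4704, 0.1080, -0.3864)
ω' = (-1.2155, 1.2478, 0.3119)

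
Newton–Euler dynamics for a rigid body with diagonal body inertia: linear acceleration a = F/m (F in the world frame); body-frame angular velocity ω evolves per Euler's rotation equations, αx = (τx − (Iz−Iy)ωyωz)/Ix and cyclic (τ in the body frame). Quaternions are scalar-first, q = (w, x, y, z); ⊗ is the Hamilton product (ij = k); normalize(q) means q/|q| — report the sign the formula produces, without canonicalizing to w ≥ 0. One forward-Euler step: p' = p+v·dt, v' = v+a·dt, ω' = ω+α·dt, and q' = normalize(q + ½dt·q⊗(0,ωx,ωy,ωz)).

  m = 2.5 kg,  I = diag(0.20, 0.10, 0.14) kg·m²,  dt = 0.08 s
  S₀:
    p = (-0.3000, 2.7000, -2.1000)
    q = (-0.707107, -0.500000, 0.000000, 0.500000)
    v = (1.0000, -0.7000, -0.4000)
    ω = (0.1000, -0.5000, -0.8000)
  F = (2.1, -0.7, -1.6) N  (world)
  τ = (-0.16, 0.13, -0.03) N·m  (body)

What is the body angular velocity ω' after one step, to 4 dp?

ω' = (0.0296, -0.3922, -0.8200)

precession coupling ω×(Iω) = (0.0160, -0.0048, 0.0050)
angular accel α = (-0.8800, 1.3480, -0.2500)
ω' = ω + α·dt = (0.0296, -0.3922, -0.8200)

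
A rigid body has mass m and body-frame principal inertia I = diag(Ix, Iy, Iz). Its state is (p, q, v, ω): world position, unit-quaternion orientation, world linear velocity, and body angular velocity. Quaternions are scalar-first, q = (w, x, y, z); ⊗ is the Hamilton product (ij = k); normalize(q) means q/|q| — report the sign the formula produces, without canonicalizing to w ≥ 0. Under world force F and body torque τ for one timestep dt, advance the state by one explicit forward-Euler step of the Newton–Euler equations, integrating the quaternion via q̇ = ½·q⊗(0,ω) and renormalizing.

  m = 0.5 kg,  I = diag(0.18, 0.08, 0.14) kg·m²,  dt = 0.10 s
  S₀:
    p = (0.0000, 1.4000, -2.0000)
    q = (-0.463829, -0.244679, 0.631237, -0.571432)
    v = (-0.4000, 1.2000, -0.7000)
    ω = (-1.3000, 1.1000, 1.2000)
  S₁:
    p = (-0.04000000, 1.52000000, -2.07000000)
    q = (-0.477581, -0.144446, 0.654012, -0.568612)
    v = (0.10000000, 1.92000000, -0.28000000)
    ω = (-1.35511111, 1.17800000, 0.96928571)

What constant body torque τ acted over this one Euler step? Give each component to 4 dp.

ω₁ − ω₀ = (-0.05511111, 0.07800000, -0.23071429)
precession coupling = (0.0792, -0.0624, 0.1430)
applied torque τ = (-0.0200, 0.0000, -0.1800)

τ = (-0.0200, 0.0000, -0.1800)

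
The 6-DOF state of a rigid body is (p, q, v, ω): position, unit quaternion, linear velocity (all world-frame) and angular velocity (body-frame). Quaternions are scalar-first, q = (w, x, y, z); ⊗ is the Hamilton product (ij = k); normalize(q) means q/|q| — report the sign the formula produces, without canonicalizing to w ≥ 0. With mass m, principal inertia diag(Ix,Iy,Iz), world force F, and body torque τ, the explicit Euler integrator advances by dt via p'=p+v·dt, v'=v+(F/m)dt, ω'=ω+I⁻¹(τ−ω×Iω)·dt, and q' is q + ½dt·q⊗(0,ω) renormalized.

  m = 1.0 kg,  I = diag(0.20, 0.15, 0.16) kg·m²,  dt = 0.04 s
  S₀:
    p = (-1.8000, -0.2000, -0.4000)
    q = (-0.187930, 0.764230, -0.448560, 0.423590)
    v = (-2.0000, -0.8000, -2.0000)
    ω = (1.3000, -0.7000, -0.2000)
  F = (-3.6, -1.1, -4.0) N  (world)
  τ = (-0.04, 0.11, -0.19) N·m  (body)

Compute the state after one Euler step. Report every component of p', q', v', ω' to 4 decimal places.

p' = (-1.8800, -0.2320, -0.4800)
q' = (-0.2123, 0.7667, -0.4317, 0.4251)
v' = (-2.1440, -0.8440, -2.1600)
ω' = (1.2917, -0.6679, -0.2589)

gyro term ω×Iω = (0.0014, -0.0104, 0.0455)
angular accel α = (-0.2070, 0.8027, -1.4719)
ω + α·dt = (1.2917, -0.6679, -0.2589)
2q̇ = q⊗(0,ω) = (-1.2227730, 0.1419160, 0.8350640, 0.0857530)
updated quaternion q' = (-0.2123, 0.7667, -0.4317, 0.4251)
linear accel F/m = (-3.6000, -1.1000, -4.0000)
new position p' = (-1.8800, -0.2320, -0.4800)
v + (F/m)dt = (-2.1440, -0.8440, -2.1600)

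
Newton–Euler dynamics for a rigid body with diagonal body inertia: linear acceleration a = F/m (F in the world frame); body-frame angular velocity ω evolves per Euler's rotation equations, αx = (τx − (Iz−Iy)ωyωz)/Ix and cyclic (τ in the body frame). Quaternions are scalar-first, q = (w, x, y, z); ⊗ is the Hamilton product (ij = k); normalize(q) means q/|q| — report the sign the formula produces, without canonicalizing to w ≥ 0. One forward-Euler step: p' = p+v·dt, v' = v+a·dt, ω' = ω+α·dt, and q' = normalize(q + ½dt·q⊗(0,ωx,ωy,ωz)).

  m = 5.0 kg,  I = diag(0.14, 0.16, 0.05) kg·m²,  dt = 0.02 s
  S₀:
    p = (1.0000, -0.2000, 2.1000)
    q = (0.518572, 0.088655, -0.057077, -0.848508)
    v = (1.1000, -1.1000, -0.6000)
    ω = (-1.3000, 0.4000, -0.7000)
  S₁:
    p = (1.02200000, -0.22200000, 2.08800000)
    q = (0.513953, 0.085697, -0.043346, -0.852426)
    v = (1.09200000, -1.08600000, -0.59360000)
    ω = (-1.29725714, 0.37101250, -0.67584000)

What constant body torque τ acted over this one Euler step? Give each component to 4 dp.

τ = (0.0500, -0.1500, 0.0500)

ω₁ − ω₀ = (0.00274286, -0.02898750, 0.02416000)
applied torque τ = (0.0500, -0.1500, 0.0500)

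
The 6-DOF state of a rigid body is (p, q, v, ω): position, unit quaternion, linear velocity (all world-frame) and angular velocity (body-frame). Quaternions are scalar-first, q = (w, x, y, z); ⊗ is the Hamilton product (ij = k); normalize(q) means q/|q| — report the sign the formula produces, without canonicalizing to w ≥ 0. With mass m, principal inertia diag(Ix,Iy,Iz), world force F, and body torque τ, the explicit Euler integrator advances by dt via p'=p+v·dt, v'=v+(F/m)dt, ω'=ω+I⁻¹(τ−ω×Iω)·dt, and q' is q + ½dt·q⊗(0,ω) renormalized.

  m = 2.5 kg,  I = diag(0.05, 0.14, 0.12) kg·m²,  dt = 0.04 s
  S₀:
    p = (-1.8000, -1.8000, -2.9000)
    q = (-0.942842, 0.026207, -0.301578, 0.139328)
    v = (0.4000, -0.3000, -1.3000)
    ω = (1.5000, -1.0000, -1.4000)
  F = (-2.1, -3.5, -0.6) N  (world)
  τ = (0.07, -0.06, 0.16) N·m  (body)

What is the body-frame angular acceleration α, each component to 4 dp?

gyro term ω×Iω = (-0.0280, 0.1470, -0.1350)
(τ − ω×Iω)/I = (1.9600, -1.4786, 2.4583)

α = (1.9600, -1.4786, 2.4583)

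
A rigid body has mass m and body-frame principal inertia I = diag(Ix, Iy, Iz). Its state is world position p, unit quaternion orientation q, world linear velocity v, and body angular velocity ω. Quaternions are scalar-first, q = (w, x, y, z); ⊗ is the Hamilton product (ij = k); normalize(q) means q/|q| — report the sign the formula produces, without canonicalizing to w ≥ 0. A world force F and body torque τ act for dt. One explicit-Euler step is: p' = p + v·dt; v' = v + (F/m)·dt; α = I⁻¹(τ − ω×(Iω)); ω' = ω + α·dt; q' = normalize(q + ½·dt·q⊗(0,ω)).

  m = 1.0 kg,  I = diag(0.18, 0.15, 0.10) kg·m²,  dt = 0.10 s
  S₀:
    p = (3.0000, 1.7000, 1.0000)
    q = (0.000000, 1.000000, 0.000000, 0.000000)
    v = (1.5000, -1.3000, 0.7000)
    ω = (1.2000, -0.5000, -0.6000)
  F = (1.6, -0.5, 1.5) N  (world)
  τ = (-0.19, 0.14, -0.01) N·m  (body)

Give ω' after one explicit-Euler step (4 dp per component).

angular accel α = (-0.9722, 1.3173, -0.2800)
ω' = ω + α·dt = (1.1028, -0.3683, -0.6280)

ω' = (1.1028, -0.3683, -0.6280)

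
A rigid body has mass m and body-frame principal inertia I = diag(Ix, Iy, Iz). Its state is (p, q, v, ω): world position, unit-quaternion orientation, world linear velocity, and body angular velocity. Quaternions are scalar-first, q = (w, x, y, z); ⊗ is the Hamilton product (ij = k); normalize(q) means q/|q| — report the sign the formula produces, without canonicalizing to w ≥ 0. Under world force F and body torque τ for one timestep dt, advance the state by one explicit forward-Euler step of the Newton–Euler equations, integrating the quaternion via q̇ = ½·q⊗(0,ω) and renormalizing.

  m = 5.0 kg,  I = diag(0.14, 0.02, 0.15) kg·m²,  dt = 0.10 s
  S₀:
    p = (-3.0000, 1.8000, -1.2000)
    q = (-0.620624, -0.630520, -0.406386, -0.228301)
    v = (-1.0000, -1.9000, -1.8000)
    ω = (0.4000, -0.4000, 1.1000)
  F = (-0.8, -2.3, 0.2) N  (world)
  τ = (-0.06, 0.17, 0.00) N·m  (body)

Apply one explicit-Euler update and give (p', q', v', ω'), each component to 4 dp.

α = I⁻¹(τ − ω×Iω) = (-0.0200, 8.7200, -0.1280)
ω' = ω + α·dt = (0.3980, 0.4720, 1.0872)
2q̇ = q⊗(0,ω) = (0.3407847, -0.7865946, 0.8505012, -0.2679240)
updated quaternion q' = (-0.6024, -0.6686, -0.3632, -0.2412)
new position p' = (-3.1000, 1.6100, -1.3800)
v + (F/m)dt = (-1.0160, -1.9460, -1.7960)

p' = (-3.1000, 1.6100, -1.3800)
q' = (-0.6024, -0.6686, -0.3632, -0.2412)
v' = (-1.0160, -1.9460, -1.7960)
ω' = (0.3980, 0.4720, 1.0872)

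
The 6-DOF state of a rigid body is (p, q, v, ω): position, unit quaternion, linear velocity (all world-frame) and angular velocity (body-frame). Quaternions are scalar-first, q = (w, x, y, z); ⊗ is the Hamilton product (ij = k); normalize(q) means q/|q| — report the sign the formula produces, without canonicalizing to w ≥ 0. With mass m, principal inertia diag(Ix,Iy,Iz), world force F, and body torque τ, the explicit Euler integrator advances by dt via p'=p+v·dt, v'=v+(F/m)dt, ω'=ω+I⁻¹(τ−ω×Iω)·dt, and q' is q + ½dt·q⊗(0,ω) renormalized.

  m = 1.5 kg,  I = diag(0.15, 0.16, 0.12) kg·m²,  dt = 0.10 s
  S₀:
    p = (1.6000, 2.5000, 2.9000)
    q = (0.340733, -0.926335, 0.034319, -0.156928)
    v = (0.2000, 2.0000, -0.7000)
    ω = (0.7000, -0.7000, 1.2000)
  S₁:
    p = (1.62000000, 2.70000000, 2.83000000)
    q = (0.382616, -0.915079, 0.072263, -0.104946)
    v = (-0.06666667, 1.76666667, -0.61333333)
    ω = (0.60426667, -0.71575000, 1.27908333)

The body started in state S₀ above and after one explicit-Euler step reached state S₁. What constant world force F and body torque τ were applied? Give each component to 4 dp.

F = (-4.0000, -3.5000, 1.3000)
τ = (-0.1100, 0.0000, 0.0900)

v₁ − v₀ = (-0.26666667, -0.23333333, 0.08666667)
F = m·Δv/dt = (-4.0000, -3.5000, 1.3000)
ω₁ − ω₀ = (-0.09573333, -0.01575000, 0.07908333)
I·α + gyro = (-0.1100, 0.0000, 0.0900)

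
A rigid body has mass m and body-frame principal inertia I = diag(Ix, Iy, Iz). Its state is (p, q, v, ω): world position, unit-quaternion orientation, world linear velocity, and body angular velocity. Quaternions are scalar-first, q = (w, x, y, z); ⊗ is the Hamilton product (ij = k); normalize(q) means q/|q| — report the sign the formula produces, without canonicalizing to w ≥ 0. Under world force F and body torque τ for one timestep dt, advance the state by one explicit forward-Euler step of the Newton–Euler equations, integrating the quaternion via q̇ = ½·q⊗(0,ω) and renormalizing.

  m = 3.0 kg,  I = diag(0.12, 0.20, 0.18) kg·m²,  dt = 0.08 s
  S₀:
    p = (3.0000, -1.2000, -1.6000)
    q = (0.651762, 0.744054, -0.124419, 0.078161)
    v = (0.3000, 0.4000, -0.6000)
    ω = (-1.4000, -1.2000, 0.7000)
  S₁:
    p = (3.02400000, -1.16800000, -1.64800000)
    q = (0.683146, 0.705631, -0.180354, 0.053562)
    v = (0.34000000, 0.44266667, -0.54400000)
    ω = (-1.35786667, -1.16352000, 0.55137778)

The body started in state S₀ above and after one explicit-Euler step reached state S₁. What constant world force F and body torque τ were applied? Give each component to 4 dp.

Δω = ω₁−ω₀ = (0.04213333, 0.03648000, -0.14862222)
gyro term ω₀×Iω₀ = (0.0168, 0.0588, 0.1344)
I·α + gyro = (0.0800, 0.1500, -0.2000)
velocity change Δv = (0.04000000, 0.04266667, 0.05600000)
m·(v₁−v₀)/dt = (1.5000, 1.6000, 2.1000)

F = (1.5000, 1.6000, 2.1000)
τ = (0.0800, 0.1500, -0.2000)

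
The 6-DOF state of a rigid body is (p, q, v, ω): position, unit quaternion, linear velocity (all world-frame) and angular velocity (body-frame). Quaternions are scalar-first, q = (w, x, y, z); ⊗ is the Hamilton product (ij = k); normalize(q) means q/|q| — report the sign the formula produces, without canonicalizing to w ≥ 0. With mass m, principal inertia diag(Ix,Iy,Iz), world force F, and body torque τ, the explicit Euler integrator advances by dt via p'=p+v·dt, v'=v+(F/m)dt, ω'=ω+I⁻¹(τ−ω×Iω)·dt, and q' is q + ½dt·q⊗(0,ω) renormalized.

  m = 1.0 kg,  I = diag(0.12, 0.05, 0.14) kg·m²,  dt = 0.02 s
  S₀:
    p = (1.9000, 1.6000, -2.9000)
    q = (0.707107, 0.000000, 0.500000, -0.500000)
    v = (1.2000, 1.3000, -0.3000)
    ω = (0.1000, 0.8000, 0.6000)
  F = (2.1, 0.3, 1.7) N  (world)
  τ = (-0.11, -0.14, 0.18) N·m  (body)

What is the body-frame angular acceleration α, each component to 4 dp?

gyro term ω×Iω = (0.0432, -0.0012, -0.0056)
(τ − ω×Iω)/I = (-1.2767, -2.7760, 1.3257)

α = (-1.2767, -2.7760, 1.3257)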